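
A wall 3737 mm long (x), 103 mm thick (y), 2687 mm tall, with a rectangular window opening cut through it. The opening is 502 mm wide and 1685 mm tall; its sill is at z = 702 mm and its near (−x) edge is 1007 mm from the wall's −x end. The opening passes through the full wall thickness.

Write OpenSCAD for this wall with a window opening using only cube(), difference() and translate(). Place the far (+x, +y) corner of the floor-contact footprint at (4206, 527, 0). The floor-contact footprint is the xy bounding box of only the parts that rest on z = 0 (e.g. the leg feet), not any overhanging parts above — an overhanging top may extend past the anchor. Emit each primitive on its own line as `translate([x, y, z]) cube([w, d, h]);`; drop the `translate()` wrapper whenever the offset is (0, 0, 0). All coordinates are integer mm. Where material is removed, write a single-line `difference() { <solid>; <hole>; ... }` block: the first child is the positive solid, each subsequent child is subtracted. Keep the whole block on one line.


difference() { translate([469, 424, 0]) cube([3737, 103, 2687]); translate([1476, 424, 702]) cube([502, 103, 1685]); }


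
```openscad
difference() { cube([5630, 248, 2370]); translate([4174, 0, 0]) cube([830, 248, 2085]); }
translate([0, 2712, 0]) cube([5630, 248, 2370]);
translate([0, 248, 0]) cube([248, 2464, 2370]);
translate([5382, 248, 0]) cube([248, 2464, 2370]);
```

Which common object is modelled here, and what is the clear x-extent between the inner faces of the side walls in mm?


A single room. The interior width is 5134 mm.

Four walls enclosing a rectangle with a door in the front wall — a room. Outside width 5630 minus two 248 mm walls gives 5134 mm.


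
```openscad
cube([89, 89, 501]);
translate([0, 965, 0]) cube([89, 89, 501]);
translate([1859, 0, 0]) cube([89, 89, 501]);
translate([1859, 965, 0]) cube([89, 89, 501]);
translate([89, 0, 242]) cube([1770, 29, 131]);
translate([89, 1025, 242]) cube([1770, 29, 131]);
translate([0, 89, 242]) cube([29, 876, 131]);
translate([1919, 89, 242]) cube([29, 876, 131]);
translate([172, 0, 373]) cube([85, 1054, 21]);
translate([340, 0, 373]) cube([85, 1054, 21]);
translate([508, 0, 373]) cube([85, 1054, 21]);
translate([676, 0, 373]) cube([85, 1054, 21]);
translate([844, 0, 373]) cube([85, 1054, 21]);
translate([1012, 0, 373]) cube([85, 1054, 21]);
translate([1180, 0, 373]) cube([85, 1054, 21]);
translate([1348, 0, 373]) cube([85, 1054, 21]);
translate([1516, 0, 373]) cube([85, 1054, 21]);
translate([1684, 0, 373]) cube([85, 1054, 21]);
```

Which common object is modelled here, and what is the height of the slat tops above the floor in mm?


A bed frame. The slat-top height is 394 mm.

Four posts, four rails, and a row of slats — a bed frame. Slats sit on the rails at z = 242 + 131 = 373; with slat thickness 21, the top is 394 mm.


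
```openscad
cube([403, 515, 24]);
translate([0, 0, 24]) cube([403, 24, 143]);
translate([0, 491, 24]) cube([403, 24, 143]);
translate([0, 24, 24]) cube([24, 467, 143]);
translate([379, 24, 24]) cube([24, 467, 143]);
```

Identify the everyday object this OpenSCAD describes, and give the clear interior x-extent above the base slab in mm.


An open box. The internal width is 355 mm.

A 403×515 base slab with four walls standing on it — an open box. The base is 403 mm wide and the walls are 24 mm thick, so the internal width is 403 − 2 × 24 = 355 mm.


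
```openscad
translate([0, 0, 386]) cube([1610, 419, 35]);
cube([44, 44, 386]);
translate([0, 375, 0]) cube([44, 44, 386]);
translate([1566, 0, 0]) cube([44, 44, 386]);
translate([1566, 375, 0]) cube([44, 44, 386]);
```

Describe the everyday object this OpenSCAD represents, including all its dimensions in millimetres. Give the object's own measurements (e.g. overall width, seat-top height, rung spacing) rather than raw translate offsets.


A bench: a 1610×419 mm seat slab, 35 mm thick, top at z = 421 mm, on four 44×44 mm square legs flush with the seat corners and standing on z = 0.


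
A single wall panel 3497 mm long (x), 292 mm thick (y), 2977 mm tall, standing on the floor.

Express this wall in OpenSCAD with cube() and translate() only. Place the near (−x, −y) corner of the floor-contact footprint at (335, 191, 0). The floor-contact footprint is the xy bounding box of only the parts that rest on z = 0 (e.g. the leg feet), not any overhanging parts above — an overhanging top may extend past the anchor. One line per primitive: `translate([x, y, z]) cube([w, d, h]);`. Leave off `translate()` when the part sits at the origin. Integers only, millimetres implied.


translate([335, 191, 0]) cube([3497, 292, 2977]);


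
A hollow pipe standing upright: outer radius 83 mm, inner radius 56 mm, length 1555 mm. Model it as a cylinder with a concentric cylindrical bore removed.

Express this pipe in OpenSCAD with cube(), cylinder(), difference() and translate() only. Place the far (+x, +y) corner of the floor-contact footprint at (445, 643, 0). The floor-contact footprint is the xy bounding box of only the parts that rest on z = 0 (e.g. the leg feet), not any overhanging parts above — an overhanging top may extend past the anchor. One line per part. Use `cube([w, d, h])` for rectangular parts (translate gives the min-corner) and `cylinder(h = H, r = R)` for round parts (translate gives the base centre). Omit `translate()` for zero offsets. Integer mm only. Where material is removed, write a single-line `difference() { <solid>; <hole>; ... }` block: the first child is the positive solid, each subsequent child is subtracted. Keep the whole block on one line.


difference() { translate([362, 560, 0]) cylinder(h = 1555, r = 83); translate([362, 560, 0]) cylinder(h = 1555, r = 56); }


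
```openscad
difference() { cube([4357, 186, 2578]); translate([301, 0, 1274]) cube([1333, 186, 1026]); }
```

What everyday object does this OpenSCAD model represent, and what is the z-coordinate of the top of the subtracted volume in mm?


A wall with a window opening. The window head height is 2300 mm.

A wall with a rectangular opening subtracted — a window. Sill at z = 1274, opening 1026 mm tall, so the head is at 1274 + 1026 = 2300 mm.


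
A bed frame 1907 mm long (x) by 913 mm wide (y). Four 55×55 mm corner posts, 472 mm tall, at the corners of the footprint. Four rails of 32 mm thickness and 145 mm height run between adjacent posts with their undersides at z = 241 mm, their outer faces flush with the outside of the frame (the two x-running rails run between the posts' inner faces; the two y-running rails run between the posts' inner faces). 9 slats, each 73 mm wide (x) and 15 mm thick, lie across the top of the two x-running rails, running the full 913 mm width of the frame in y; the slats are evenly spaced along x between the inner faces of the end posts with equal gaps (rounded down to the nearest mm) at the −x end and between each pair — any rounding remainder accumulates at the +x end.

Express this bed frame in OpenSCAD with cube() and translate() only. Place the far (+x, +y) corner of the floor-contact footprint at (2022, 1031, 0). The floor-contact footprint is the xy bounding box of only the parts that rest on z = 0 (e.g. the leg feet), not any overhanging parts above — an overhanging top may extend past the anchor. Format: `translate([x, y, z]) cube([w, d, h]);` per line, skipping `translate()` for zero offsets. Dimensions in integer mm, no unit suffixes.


translate([115, 118, 0]) cube([55, 55, 472]);
translate([115, 976, 0]) cube([55, 55, 472]);
translate([1967, 118, 0]) cube([55, 55, 472]);
translate([1967, 976, 0]) cube([55, 55, 472]);
translate([170, 118, 241]) cube([1797, 32, 145]);
translate([170, 999, 241]) cube([1797, 32, 145]);
translate([115, 173, 241]) cube([32, 803, 145]);
translate([1990, 173, 241]) cube([32, 803, 145]);
translate([284, 118, 386]) cube([73, 913, 15]);
translate([471, 118, 386]) cube([73, 913, 15]);
translate([658, 118, 386]) cube([73, 913, 15]);
translate([845, 118, 386]) cube([73, 913, 15]);
translate([1032, 118, 386]) cube([73, 913, 15]);
translate([1219, 118, 386]) cube([73, 913, 15]);
translate([1406, 118, 386]) cube([73, 913, 15]);
translate([1593, 118, 386]) cube([73, 913, 15]);
translate([1780, 118, 386]) cube([73, 913, 15]);


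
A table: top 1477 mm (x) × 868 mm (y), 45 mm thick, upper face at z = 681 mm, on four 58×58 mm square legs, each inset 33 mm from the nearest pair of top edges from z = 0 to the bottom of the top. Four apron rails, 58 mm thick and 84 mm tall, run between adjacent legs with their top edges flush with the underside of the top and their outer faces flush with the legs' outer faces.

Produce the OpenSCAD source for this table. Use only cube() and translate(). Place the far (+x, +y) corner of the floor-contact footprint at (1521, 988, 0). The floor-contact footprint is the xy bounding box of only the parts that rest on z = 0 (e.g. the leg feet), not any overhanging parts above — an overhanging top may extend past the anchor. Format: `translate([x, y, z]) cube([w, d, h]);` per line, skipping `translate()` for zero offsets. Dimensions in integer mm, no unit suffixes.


translate([77, 153, 636]) cube([1477, 868, 45]);
translate([110, 186, 0]) cube([58, 58, 636]);
translate([1463, 186, 0]) cube([58, 58, 636]);
translate([110, 930, 0]) cube([58, 58, 636]);
translate([1463, 930, 0]) cube([58, 58, 636]);
translate([168, 186, 552]) cube([1295, 58, 84]);
translate([168, 930, 552]) cube([1295, 58, 84]);
translate([110, 244, 552]) cube([58, 686, 84]);
translate([1463, 244, 552]) cube([58, 686, 84]);


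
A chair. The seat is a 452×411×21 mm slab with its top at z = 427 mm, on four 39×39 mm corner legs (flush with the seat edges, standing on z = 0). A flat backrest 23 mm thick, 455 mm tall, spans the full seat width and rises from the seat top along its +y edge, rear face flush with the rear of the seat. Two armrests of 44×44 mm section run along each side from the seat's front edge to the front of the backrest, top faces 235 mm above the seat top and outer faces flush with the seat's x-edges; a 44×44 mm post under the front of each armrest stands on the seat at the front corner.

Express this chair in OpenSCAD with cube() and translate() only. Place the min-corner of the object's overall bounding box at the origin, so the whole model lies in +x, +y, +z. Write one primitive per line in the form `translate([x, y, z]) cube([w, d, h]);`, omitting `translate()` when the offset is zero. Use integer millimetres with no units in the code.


translate([0, 0, 406]) cube([452, 411, 21]);
cube([39, 39, 406]);
translate([413, 0, 0]) cube([39, 39, 406]);
translate([0, 372, 0]) cube([39, 39, 406]);
translate([413, 372, 0]) cube([39, 39, 406]);
translate([0, 388, 427]) cube([452, 23, 455]);
translate([0, 0, 618]) cube([44, 388, 44]);
translate([408, 0, 618]) cube([44, 388, 44]);
translate([0, 0, 427]) cube([44, 44, 191]);
translate([408, 0, 427]) cube([44, 44, 191]);


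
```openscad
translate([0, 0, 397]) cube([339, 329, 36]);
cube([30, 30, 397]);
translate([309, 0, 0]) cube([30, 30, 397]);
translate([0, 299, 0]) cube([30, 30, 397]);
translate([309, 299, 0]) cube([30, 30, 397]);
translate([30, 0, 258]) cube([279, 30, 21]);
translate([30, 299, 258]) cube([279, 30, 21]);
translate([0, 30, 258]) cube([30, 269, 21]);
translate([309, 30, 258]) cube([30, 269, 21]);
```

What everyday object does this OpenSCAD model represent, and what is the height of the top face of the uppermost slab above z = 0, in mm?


A stool. The seat height is 433 mm.

A 339×329×36 slab at z = 397 on four corner posts — a stool. The seat top is 397 + 36 = 433 mm.


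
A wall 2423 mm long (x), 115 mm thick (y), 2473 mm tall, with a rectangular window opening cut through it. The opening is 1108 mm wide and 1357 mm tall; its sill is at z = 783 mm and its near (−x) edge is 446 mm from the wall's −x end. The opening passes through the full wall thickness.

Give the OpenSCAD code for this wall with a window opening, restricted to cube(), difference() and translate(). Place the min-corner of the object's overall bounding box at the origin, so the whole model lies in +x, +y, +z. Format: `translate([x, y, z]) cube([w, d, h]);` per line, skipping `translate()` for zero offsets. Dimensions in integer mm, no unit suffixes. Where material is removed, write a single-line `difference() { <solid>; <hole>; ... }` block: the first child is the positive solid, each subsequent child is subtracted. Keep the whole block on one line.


difference() { cube([2423, 115, 2473]); translate([446, 0, 783]) cube([1108, 115, 1357]); }


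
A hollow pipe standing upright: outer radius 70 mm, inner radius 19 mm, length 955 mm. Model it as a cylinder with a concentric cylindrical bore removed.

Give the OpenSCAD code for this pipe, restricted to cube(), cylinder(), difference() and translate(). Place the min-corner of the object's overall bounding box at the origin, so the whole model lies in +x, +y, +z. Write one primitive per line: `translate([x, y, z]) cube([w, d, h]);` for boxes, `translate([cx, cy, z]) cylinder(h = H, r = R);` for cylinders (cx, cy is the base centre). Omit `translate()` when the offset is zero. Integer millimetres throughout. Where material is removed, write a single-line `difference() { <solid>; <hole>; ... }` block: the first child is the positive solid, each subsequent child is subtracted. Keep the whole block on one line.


difference() { translate([70, 70, 0]) cylinder(h = 955, r = 70); translate([70, 70, 0]) cylinder(h = 955, r = 19); }


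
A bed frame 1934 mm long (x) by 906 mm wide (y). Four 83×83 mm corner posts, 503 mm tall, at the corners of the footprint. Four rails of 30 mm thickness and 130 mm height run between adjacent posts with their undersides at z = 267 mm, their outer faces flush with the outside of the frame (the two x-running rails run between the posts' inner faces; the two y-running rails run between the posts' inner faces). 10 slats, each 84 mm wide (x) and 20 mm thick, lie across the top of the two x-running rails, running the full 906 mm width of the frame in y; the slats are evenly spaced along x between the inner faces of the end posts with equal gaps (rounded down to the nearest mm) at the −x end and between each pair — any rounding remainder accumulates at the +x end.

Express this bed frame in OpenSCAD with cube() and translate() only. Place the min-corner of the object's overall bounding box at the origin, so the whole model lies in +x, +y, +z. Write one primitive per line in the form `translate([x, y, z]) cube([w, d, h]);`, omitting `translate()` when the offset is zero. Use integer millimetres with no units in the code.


cube([83, 83, 503]);
translate([0, 823, 0]) cube([83, 83, 503]);
translate([1851, 0, 0]) cube([83, 83, 503]);
translate([1851, 823, 0]) cube([83, 83, 503]);
translate([83, 0, 267]) cube([1768, 30, 130]);
translate([83, 876, 267]) cube([1768, 30, 130]);
translate([0, 83, 267]) cube([30, 740, 130]);
translate([1904, 83, 267]) cube([30, 740, 130]);
translate([167, 0, 397]) cube([84, 906, 20]);
translate([335, 0, 397]) cube([84, 906, 20]);
translate([503, 0, 397]) cube([84, 906, 20]);
translate([671, 0, 397]) cube([84, 906, 20]);
translate([839, 0, 397]) cube([84, 906, 20]);
translate([1007, 0, 397]) cube([84, 906, 20]);
translate([1175, 0, 397]) cube([84, 906, 20]);
translate([1343, 0, 397]) cube([84, 906, 20]);
translate([1511, 0, 397]) cube([84, 906, 20]);
translate([1679, 0, 397]) cube([84, 906, 20]);


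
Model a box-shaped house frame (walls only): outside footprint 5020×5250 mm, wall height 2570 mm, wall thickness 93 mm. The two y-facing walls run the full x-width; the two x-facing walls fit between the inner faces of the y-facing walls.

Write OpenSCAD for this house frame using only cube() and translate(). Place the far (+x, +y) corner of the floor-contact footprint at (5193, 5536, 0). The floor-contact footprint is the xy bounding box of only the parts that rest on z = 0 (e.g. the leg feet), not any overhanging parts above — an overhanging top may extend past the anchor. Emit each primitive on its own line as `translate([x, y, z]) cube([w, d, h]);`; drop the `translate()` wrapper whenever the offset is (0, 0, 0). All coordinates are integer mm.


translate([173, 286, 0]) cube([5020, 93, 2570]);
translate([173, 5443, 0]) cube([5020, 93, 2570]);
translate([173, 379, 0]) cube([93, 5064, 2570]);
translate([5100, 379, 0]) cube([93, 5064, 2570]);


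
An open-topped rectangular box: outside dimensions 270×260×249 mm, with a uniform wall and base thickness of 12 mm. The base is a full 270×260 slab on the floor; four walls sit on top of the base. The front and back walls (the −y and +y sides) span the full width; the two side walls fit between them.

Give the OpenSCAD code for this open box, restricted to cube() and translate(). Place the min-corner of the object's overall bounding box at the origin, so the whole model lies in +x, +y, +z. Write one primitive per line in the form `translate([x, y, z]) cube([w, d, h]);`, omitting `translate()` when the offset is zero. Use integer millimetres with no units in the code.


cube([270, 260, 12]);
translate([0, 0, 12]) cube([270, 12, 237]);
translate([0, 248, 12]) cube([270, 12, 237]);
translate([0, 12, 12]) cube([12, 236, 237]);
translate([258, 12, 12]) cube([12, 236, 237]);


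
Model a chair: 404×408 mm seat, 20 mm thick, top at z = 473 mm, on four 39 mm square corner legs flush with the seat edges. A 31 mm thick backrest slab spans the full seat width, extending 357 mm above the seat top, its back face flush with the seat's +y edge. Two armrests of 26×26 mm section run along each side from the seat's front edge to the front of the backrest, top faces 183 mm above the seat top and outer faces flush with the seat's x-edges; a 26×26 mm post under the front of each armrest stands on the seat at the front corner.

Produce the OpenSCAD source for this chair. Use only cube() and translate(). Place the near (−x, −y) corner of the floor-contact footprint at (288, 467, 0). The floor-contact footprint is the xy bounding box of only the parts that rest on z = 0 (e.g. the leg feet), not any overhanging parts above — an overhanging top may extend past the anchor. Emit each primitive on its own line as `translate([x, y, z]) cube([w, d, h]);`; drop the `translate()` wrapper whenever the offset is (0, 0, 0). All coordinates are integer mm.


translate([288, 467, 453]) cube([404, 408, 20]);
translate([288, 467, 0]) cube([39, 39, 453]);
translate([653, 467, 0]) cube([39, 39, 453]);
translate([288, 836, 0]) cube([39, 39, 453]);
translate([653, 836, 0]) cube([39, 39, 453]);
translate([288, 844, 473]) cube([404, 31, 357]);
translate([288, 467, 630]) cube([26, 377, 26]);
translate([666, 467, 630]) cube([26, 377, 26]);
translate([288, 467, 473]) cube([26, 26, 157]);
translate([666, 467, 473]) cube([26, 26, 157]);


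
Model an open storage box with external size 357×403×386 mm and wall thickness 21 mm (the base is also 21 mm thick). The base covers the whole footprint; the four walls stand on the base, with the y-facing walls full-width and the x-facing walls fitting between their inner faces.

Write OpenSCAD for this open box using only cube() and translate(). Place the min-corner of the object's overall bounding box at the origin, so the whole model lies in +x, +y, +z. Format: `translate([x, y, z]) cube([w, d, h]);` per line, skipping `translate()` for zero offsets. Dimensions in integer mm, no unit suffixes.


cube([357, 403, 21]);
translate([0, 0, 21]) cube([357, 21, 365]);
translate([0, 382, 21]) cube([357, 21, 365]);
translate([0, 21, 21]) cube([21, 361, 365]);
translate([336, 21, 21]) cube([21, 361, 365]);


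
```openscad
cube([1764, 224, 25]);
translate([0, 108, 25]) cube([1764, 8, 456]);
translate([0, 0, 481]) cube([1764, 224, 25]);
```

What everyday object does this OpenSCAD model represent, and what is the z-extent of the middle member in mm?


An I-beam. The web height is 456 mm.

Two wide flanges with a thin centred web — an I-beam. Overall 506 mm minus two 25 mm flanges gives a web of 506 − 2·25 = 456 mm.


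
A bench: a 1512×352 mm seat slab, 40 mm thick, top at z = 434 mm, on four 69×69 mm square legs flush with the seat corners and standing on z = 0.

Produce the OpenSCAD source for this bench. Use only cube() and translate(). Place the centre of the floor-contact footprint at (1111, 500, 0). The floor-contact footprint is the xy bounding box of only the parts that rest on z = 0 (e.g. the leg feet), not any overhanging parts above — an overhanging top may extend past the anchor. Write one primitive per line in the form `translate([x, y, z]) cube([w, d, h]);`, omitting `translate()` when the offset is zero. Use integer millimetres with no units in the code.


translate([355, 324, 394]) cube([1512, 352, 40]);
translate([355, 324, 0]) cube([69, 69, 394]);
translate([355, 607, 0]) cube([69, 69, 394]);
translate([1798, 324, 0]) cube([69, 69, 394]);
translate([1798, 607, 0]) cube([69, 69, 394]);


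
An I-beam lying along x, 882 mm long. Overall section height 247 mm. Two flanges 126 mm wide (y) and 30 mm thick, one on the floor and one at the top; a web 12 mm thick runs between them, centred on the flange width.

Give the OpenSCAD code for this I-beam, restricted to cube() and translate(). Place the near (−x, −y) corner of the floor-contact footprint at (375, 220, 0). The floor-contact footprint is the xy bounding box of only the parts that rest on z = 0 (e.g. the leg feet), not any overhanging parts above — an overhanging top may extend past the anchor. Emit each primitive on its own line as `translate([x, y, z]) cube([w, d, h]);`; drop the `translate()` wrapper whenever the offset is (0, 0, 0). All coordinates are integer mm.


translate([375, 220, 0]) cube([882, 126, 30]);
translate([375, 277, 30]) cube([882, 12, 187]);
translate([375, 220, 217]) cube([882, 126, 30]);


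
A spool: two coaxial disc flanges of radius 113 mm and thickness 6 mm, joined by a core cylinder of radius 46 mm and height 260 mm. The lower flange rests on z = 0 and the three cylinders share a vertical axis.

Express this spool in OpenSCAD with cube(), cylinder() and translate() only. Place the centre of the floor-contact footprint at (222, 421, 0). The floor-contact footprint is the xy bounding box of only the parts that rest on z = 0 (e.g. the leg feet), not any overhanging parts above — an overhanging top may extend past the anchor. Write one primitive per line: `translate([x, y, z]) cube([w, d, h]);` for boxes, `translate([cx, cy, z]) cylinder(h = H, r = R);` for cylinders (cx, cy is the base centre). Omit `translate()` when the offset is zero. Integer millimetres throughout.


translate([222, 421, 0]) cylinder(h = 6, r = 113);
translate([222, 421, 6]) cylinder(h = 260, r = 46);
translate([222, 421, 266]) cylinder(h = 6, r = 113);


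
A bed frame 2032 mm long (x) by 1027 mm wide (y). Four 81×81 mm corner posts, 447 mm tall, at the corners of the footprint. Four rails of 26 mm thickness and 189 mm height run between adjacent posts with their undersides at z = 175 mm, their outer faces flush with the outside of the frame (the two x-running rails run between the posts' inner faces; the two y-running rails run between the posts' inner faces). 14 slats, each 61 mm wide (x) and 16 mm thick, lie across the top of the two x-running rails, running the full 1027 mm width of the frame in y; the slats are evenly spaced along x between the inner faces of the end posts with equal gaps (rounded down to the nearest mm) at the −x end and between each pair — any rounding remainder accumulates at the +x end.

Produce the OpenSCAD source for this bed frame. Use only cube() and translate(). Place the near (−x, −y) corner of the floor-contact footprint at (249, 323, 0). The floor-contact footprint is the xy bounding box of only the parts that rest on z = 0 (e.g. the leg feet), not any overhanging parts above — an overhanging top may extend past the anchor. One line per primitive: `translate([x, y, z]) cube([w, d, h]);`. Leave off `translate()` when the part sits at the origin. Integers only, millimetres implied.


translate([249, 323, 0]) cube([81, 81, 447]);
translate([249, 1269, 0]) cube([81, 81, 447]);
translate([2200, 323, 0]) cube([81, 81, 447]);
translate([2200, 1269, 0]) cube([81, 81, 447]);
translate([330, 323, 175]) cube([1870, 26, 189]);
translate([330, 1324, 175]) cube([1870, 26, 189]);
translate([249, 404, 175]) cube([26, 865, 189]);
translate([2255, 404, 175]) cube([26, 865, 189]);
translate([397, 323, 364]) cube([61, 1027, 16]);
translate([525, 323, 364]) cube([61, 1027, 16]);
translate([653, 323, 364]) cube([61, 1027, 16]);
translate([781, 323, 364]) cube([61, 1027, 16]);
translate([909, 323, 364]) cube([61, 1027, 16]);
translate([1037, 323, 364]) cube([61, 1027, 16]);
translate([1165, 323, 364]) cube([61, 1027, 16]);
translate([1293, 323, 364]) cube([61, 1027, 16]);
translate([1421, 323, 364]) cube([61, 1027, 16]);
translate([1549, 323, 364]) cube([61, 1027, 16]);
translate([1677, 323, 364]) cube([61, 1027, 16]);
translate([1805, 323, 364]) cube([61, 1027, 16]);
translate([1933, 323, 364]) cube([61, 1027, 16]);
translate([2061, 323, 364]) cube([61, 1027, 16]);


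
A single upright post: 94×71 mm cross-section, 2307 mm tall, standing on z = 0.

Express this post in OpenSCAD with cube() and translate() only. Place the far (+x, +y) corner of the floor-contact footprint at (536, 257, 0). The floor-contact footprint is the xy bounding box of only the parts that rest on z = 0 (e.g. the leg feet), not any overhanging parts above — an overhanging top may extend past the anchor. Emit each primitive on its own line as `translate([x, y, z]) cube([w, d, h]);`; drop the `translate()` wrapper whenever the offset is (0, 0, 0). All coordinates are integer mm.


translate([442, 186, 0]) cube([94, 71, 2307]);


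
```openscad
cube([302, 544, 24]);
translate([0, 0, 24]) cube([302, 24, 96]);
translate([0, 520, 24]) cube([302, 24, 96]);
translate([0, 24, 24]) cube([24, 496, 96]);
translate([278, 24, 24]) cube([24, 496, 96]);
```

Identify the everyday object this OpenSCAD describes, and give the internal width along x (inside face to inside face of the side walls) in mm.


An open box. The internal width is 254 mm.

A 302×544 base slab with four walls standing on it — an open box. The base is 302 mm wide and the walls are 24 mm thick, so the internal width is 302 − 2 × 24 = 254 mm.


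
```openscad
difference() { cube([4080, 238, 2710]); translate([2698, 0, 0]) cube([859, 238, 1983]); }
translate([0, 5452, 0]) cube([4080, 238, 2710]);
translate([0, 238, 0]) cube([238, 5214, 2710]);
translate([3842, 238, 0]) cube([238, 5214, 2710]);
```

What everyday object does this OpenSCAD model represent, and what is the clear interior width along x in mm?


A single room. The interior width is 3604 mm.

Four walls enclosing a rectangle with a door in the front wall — a room. Outside width 4080 minus two 238 mm walls gives 3604 mm.


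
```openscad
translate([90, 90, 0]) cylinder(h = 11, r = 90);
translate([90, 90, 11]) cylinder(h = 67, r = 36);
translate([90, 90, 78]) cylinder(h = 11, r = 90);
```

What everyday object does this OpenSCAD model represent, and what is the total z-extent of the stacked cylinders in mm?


A spool. The overall height is 89 mm.

Three coaxial cylinders, large–small–large — a spool. Two 11 mm flanges and a 67 mm core give 11 + 67 + 11 = 89 mm.


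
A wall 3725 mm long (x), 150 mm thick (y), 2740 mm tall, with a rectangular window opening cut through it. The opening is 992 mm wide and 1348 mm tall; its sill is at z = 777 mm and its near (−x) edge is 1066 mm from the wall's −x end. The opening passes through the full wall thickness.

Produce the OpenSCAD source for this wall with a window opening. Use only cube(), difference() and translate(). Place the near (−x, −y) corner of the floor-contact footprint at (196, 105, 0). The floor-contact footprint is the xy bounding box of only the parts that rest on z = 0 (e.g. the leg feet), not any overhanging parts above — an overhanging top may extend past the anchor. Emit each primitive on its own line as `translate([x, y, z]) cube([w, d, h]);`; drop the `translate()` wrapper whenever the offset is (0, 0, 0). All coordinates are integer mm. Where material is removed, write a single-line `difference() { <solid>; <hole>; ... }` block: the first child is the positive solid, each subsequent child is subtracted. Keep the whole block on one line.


difference() { translate([196, 105, 0]) cube([3725, 150, 2740]); translate([1262, 105, 777]) cube([992, 150, 1348]); }


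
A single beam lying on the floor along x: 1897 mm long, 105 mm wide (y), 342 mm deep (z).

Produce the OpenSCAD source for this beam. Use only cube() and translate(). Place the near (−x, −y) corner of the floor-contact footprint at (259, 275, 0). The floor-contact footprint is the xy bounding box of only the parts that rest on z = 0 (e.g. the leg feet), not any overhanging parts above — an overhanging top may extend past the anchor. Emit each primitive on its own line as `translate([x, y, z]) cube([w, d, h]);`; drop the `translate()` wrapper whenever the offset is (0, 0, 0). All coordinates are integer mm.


translate([259, 275, 0]) cube([1897, 105, 342]);


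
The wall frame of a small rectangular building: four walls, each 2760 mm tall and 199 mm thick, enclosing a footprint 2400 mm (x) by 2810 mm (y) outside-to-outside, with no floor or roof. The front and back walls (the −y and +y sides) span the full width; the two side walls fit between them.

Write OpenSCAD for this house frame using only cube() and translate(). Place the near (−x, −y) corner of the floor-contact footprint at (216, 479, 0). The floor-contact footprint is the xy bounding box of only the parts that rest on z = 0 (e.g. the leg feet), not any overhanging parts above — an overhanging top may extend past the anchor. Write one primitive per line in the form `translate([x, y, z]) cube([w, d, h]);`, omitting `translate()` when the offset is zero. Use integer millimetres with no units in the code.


translate([216, 479, 0]) cube([2400, 199, 2760]);
translate([216, 3090, 0]) cube([2400, 199, 2760]);
translate([216, 678, 0]) cube([199, 2412, 2760]);
translate([2417, 678, 0]) cube([199, 2412, 2760]);


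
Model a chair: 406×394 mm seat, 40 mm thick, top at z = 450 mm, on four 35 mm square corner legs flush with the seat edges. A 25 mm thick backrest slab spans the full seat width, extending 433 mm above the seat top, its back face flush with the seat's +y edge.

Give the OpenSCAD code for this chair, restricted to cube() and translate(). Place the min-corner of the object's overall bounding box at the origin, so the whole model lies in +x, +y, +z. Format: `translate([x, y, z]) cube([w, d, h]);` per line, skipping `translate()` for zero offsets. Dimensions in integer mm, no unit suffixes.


translate([0, 0, 410]) cube([406, 394, 40]);
cube([35, 35, 410]);
translate([371, 0, 0]) cube([35, 35, 410]);
translate([0, 359, 0]) cube([35, 35, 410]);
translate([371, 359, 0]) cube([35, 35, 410]);
translate([0, 369, 450]) cube([406, 25, 433]);


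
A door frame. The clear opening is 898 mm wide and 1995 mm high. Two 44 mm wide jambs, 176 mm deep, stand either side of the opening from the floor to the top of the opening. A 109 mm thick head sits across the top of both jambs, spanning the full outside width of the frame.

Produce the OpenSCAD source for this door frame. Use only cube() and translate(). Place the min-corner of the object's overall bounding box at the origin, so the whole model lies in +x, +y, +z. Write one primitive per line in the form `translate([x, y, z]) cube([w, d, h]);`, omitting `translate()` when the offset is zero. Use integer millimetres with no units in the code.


cube([44, 176, 1995]);
translate([942, 0, 0]) cube([44, 176, 1995]);
translate([0, 0, 1995]) cube([986, 176, 109]);


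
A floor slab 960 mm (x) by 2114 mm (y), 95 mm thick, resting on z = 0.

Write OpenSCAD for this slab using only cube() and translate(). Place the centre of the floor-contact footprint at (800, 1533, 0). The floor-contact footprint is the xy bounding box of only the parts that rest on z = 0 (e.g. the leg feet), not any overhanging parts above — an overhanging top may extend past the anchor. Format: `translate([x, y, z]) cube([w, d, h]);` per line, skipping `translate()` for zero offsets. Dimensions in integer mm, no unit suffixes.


translate([320, 476, 0]) cube([960, 2114, 95]);


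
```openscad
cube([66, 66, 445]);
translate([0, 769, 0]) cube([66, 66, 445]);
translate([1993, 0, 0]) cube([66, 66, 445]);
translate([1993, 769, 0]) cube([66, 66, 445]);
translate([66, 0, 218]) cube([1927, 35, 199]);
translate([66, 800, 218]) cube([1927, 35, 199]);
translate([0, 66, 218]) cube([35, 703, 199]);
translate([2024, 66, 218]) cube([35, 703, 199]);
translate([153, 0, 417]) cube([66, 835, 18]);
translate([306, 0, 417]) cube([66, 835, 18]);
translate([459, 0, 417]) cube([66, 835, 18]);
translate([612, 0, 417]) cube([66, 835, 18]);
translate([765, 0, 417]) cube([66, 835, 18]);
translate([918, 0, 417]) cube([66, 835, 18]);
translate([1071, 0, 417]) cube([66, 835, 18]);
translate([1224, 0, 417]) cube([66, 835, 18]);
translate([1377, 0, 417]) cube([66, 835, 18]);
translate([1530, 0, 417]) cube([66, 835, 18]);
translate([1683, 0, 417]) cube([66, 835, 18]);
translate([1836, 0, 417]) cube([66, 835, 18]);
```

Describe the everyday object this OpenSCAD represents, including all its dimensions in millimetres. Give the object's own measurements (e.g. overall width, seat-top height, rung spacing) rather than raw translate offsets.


A bed frame 2059 mm long (x) by 835 mm wide (y). Four 66×66 mm corner posts, 445 mm tall, at the corners of the footprint. Four rails of 35 mm thickness and 199 mm height run between adjacent posts with their undersides at z = 218 mm, their outer faces flush with the outside of the frame (the two x-running rails run between the posts' inner faces; the two y-running rails run between the posts' inner faces). 12 slats, each 66 mm wide (x) and 18 mm thick, lie across the top of the two x-running rails, running the full 835 mm width of the frame in y; along x they sit between the end posts with a 87 mm gap after the −x posts and between neighbouring slats, leaving 91 mm before the +x posts.


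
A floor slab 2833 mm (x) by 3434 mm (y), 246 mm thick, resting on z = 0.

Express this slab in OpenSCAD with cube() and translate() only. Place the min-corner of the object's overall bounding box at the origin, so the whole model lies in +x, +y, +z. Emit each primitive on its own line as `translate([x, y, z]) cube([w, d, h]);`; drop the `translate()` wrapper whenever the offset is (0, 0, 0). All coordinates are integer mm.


cube([2833, 3434, 246]);


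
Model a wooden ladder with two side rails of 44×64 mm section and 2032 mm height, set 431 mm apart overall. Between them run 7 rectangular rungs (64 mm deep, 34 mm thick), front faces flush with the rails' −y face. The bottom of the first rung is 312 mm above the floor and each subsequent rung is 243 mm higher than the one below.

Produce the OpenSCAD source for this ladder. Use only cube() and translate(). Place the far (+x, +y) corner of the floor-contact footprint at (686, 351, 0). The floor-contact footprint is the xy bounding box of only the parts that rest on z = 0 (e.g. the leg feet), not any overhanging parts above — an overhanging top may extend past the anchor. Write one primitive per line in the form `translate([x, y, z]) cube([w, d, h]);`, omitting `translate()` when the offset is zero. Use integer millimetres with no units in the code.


translate([255, 287, 0]) cube([44, 64, 2032]);
translate([642, 287, 0]) cube([44, 64, 2032]);
translate([299, 287, 312]) cube([343, 64, 34]);
translate([299, 287, 555]) cube([343, 64, 34]);
translate([299, 287, 798]) cube([343, 64, 34]);
translate([299, 287, 1041]) cube([343, 64, 34]);
translate([299, 287, 1284]) cube([343, 64, 34]);
translate([299, 287, 1527]) cube([343, 64, 34]);
translate([299, 287, 1770]) cube([343, 64, 34]);


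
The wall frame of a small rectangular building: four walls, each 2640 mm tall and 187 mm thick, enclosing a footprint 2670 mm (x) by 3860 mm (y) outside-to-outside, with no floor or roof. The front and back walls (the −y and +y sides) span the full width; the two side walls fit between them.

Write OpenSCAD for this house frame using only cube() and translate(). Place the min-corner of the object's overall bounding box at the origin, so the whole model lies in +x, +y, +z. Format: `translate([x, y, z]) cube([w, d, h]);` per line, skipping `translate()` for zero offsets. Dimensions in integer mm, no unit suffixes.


cube([2670, 187, 2640]);
translate([0, 3673, 0]) cube([2670, 187, 2640]);
translate([0, 187, 0]) cube([187, 3486, 2640]);
translate([2483, 187, 0]) cube([187, 3486, 2640]);


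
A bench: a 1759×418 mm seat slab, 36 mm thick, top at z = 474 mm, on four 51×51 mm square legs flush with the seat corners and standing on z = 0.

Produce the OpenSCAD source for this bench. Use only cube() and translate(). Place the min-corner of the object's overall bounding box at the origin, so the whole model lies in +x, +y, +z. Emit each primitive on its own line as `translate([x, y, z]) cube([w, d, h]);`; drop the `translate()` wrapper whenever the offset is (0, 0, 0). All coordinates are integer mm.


translate([0, 0, 438]) cube([1759, 418, 36]);
cube([51, 51, 438]);
translate([0, 367, 0]) cube([51, 51, 438]);
translate([1708, 0, 0]) cube([51, 51, 438]);
translate([1708, 367, 0]) cube([51, 51, 438]);


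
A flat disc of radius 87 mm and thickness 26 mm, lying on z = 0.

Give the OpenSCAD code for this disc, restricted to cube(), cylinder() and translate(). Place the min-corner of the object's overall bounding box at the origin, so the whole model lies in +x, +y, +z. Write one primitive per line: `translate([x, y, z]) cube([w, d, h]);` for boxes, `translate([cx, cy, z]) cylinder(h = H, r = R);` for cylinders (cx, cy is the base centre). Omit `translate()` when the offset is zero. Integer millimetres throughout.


translate([87, 87, 0]) cylinder(h = 26, r = 87);


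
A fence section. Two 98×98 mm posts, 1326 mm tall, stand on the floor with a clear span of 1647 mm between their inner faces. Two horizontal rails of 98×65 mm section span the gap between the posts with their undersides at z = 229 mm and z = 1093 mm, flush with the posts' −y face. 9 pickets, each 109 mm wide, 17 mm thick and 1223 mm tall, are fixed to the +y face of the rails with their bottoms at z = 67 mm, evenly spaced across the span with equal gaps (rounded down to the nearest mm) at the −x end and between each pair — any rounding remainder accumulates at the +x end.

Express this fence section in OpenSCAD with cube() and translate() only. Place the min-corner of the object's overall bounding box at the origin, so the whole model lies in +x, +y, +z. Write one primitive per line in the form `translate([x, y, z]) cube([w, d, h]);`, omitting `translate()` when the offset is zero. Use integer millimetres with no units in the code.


cube([98, 98, 1326]);
translate([1745, 0, 0]) cube([98, 98, 1326]);
translate([98, 0, 229]) cube([1647, 98, 65]);
translate([98, 0, 1093]) cube([1647, 98, 65]);
translate([164, 98, 67]) cube([109, 17, 1223]);
translate([339, 98, 67]) cube([109, 17, 1223]);
translate([514, 98, 67]) cube([109, 17, 1223]);
translate([689, 98, 67]) cube([109, 17, 1223]);
translate([864, 98, 67]) cube([109, 17, 1223]);
translate([1039, 98, 67]) cube([109, 17, 1223]);
translate([1214, 98, 67]) cube([109, 17, 1223]);
translate([1389, 98, 67]) cube([109, 17, 1223]);
translate([1564, 98, 67]) cube([109, 17, 1223]);


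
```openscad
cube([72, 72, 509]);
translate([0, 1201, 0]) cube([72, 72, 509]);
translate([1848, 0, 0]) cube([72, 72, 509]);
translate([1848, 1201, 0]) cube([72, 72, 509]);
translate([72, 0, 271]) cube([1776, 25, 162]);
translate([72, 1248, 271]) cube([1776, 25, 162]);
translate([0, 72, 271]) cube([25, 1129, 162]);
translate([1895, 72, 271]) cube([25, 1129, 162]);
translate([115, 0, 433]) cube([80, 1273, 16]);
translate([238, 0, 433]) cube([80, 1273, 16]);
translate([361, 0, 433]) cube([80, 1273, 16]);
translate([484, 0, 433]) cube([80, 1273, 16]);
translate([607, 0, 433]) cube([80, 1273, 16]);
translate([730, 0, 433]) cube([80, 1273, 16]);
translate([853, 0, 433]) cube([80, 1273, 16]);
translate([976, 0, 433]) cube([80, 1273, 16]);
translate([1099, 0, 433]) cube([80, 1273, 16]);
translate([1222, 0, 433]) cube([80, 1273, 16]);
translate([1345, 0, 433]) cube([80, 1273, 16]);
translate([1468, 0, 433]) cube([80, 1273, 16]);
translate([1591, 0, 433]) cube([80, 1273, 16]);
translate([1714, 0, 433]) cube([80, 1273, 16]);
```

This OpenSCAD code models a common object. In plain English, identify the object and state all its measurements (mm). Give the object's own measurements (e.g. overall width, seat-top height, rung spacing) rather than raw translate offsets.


A bed frame 1920 mm long (x) by 1273 mm wide (y). Four 72×72 mm corner posts, 509 mm tall, at the corners of the footprint. Four rails of 25 mm thickness and 162 mm height run between adjacent posts with their undersides at z = 271 mm, their outer faces flush with the outside of the frame (the two x-running rails run between the posts' inner faces; the two y-running rails run between the posts' inner faces). 14 slats, each 80 mm wide (x) and 16 mm thick, lie across the top of the two x-running rails, running the full 1273 mm width of the frame in y; along x they sit between the end posts with a 43 mm gap after the −x posts and between neighbouring slats, leaving 54 mm before the +x posts.
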